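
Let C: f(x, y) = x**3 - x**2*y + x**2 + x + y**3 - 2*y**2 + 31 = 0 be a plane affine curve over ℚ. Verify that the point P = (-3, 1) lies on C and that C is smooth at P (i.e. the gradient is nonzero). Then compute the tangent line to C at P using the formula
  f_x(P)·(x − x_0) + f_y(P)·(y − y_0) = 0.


Tangent line at P: 28*x - 10*y + 94 = 0.

Step 1: f(-3, 1) = 0, so P lies on C.
Step 2: partial derivatives
  f_x(x, y) = 3*x**2 - 2*x*y + 2*x + 1, f_y(x, y) = -x**2 + 3*y**2 - 4*y.
  f_x(P) = 28, f_y(P) = -10 (gradient nonzero, so P is smooth).
Step 3: tangent line at P: 28·(x − -3) + -10·(y − 1) = 0.
Expanding: 28*x - 10*y + 94 = 0.


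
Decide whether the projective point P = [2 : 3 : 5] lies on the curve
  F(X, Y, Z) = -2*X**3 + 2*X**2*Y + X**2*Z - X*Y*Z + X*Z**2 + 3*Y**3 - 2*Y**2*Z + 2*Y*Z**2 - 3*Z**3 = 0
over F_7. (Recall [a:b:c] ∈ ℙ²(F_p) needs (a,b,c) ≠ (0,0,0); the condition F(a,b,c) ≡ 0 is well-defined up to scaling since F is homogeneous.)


F(2,3,5) ≡ 3 (mod 7); P is NOT on the curve.

Evaluate F(2, 3, 5) term-by-term (mod 7).
  -2*X**3 ↦ -2·8·1·1 = -16
  2*X**2*Y ↦ 2·4·3·1 = 24
  X**2*Z ↦ 1·4·1·5 = 20
  -X*Y*Z ↦ -1·2·3·5 = -30
  X*Z**2 ↦ 1·2·1·25 = 50
  3*Y**3 ↦ 3·1·27·1 = 81
  -2*Y**2*Z ↦ -2·1·9·5 = -90
  2*Y*Z**2 ↦ 2·1·3·25 = 150
  -3*Z**3 ↦ -3·1·1·125 = -375
Sum: F(2, 3, 5) = (-16) + (24) + (20) + (-30) + (50) + (81) + (-90) + (150) + (-375) = -186.
Reducing mod 7: -186 ≡ 3 (mod 7).
Since F(a, b, c) ≡ 3 ≠ 0 (mod 7), P does NOT lie on the curve.


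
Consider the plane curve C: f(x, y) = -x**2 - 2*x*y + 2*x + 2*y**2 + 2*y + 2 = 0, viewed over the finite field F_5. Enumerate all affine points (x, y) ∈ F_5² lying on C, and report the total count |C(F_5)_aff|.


Affine F_5-points: {(1, 1), (1, 4), (3, 3), (3, 4), (4, 1), (4, 2)}; count = 6.

For each of the 25 pairs (x, y) ∈ F_5², evaluate f(x, y) mod 5. Record the zeros.
  x = 0: [0↦2, 1↦1, 2↦4, 3↦1, 4↦2]  zeros at y ∈ ∅
  x = 1: [0↦3, 1↦0, 2↦1, 3↦1, 4↦0]  zeros at y ∈ {1, 4}
  x = 2: [0↦2, 1↦2, 2↦1, 3↦4, 4↦1]  zeros at y ∈ ∅
  x = 3: [0↦4, 1↦2, 2↦4, 3↦0, 4↦0]  zeros at y ∈ {3, 4}
  x = 4: [0↦4, 1↦0, 2↦0, 3↦4, 4↦2]  zeros at y ∈ {1, 2}
Collecting zeros: affine points = {(1, 1), (1, 4), (3, 3), (3, 4), (4, 1), (4, 2)}.
Total count |C(F_5)_aff| = 6.


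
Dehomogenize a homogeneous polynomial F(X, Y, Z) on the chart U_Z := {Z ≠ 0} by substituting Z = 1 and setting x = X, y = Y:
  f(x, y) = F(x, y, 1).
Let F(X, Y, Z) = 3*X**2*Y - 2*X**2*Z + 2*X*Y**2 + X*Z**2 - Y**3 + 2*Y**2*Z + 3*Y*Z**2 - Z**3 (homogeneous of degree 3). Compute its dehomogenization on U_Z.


f(x, y) = 3*x**2*y - 2*x**2 + 2*x*y**2 + x - y**3 + 2*y**2 + 3*y - 1

On U_Z we set Z = 1. Each monomial c·X^i·Y^j·Z^k in F becomes c·x^i·y^j·1^k = c·x^i·y^j.
Substituting Z = 1: F(X, Y, 1) = 3*x**2*y - 2*x**2 + 2*x*y**2 + x - y**3 + 2*y**2 + 3*y - 1.
Note: deg(f) ≤ deg(F) = 3; strict inequality happens when F is divisible by Z (lost terms).


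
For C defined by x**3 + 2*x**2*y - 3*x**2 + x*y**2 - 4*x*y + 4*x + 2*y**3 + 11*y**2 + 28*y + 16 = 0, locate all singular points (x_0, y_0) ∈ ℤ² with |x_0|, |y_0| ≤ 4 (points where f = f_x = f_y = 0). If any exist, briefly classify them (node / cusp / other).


Singular points: {(2, -2)}; classification: node.

Compute partial derivatives:
  f_x = 3*x**2 + 4*x*y - 6*x + y**2 - 4*y + 4.
  f_y = 2*x**2 + 2*x*y - 4*x + 6*y**2 + 22*y + 28.
Scan x_0 ∈ {−4, ..., 4}. For each x_0, f_y(x_0, y) is a polynomial in y; find its integer roots y ∈ {−4, ..., 4}, then test f_x and f at those candidates.
  x = -4: f_y(-4, y) = 6*y**2 + 14*y + 76; no integer root y with |y| ≤ 4.
  x = -3: f_y(-3, y) = 6*y**2 + 16*y + 58; no integer root y with |y| ≤ 4.
  x = -2: f_y(-2, y) = 6*y**2 + 18*y + 44; no integer root y with |y| ≤ 4.
  x = -1: f_y(-1, y) = 6*y**2 + 20*y + 34; no integer root y with |y| ≤ 4.
  x = 0: f_y(0, y) = 6*y**2 + 22*y + 28; no integer root y with |y| ≤ 4.
  x = 1: f_y(1, y) = 6*y**2 + 24*y + 26; no integer root y with |y| ≤ 4.
  x = 2: f_y(2, y) = 6*y**2 + 26*y + 28; vanishes at y ∈ {-2}. (2, -2): f_x = 0, f = 0 — SINGULAR.
  x = 3: f_y(3, y) = 6*y**2 + 28*y + 34; no integer root y with |y| ≤ 4.
  x = 4: f_y(4, y) = 6*y**2 + 30*y + 44; no integer root y with |y| ≤ 4.
Only singular point on the grid: (2, -2).
Classify: substitute x = 2 + u, y = -2 + v and expand: f = u**3 + 2*u**2*v - u**2 + u*v**2 + 2*v**3 + v**2.
No constant or linear terms (consistent with a singular point). Quadratic part: -u**2 + v**2. Cubic part: u**3 + 2*u**2*v + u*v**2 + 2*v**3.
The quadratic part v**2 - u**2 = (v − u)(v + u) splits into two distinct linear factors, so there are two distinct tangent lines y − -2 = ±(x − 2) — this is a node (ordinary double point).
Classification: node.


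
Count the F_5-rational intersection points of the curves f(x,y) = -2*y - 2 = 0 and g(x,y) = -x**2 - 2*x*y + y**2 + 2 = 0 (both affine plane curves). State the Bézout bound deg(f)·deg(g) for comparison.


Common zeros: {(3, 4), (4, 4)}; count = 2; Bézout bound = 2.

deg(f) = 1, deg(g) = 2, so Bézout bound = 2.
Scan x ∈ F_5. For each x, list the y ∈ F_5 with f(x, y) ≡ 0 and those with g(x, y) ≡ 0 (mod 5); the common zeros in that column are the intersection.
  x = 0: f ≡ 0 at y ∈ {4}; g ≡ 0 at y ∈ ∅; common: ∅.
  x = 1: f ≡ 0 at y ∈ {4}; g ≡ 0 at y ∈ {1}; common: ∅.
  x = 2: f ≡ 0 at y ∈ {4}; g ≡ 0 at y ∈ {1, 3}; common: ∅.
  x = 3: f ≡ 0 at y ∈ {4}; g ≡ 0 at y ∈ {2, 4}; common: {4}.
  x = 4: f ≡ 0 at y ∈ {4}; g ≡ 0 at y ∈ {4}; common: {4}.
Collecting: common zeros = {(3, 4), (4, 4)}, so the count is 2.
Comparison with the Bézout bound: 2 ≤ 2 = deg(f)·deg(g), as expected for curves with no common component (the bound is attained).


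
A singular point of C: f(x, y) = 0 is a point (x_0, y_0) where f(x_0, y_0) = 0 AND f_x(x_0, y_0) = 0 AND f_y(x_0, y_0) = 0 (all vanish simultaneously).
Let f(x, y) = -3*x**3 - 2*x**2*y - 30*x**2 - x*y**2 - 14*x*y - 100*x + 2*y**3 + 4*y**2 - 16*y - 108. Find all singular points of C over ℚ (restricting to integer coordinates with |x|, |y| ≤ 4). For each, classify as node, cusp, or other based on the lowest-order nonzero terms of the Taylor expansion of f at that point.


Singular points: {(-3, -1)}; classification: node.

Compute partial derivatives:
  f_x = -9*x**2 - 4*x*y - 60*x - y**2 - 14*y - 100.
  f_y = -2*x**2 - 2*x*y - 14*x + 6*y**2 + 8*y - 16.
Scan x_0 ∈ {−4, ..., 4}. For each x_0, f_y(x_0, y) is a polynomial in y; find its integer roots y ∈ {−4, ..., 4}, then test f_x and f at those candidates.
  x = -4: f_y(-4, y) = 6*y**2 + 16*y + 8; vanishes at y ∈ {-2}. (-4, -2): f_x = -12 ≠ 0.
  x = -3: f_y(-3, y) = 6*y**2 + 14*y + 8; vanishes at y ∈ {-1}. (-3, -1): f_x = 0, f = 0 — SINGULAR.
  x = -2: f_y(-2, y) = 6*y**2 + 12*y + 4; no integer root y with |y| ≤ 4.
  x = -1: f_y(-1, y) = 6*y**2 + 10*y - 4; vanishes at y ∈ {-2}. (-1, -2): f_x = -33 ≠ 0.
  x = 0: f_y(0, y) = 6*y**2 + 8*y - 16; no integer root y with |y| ≤ 4.
  x = 1: f_y(1, y) = 6*y**2 + 6*y - 32; no integer root y with |y| ≤ 4.
  x = 2: f_y(2, y) = 6*y**2 + 4*y - 52; no integer root y with |y| ≤ 4.
  x = 3: f_y(3, y) = 6*y**2 + 2*y - 76; no integer root y with |y| ≤ 4.
  x = 4: f_y(4, y) = 6*y**2 - 104; no integer root y with |y| ≤ 4.
Only singular point on the grid: (-3, -1).
Classify: substitute x = -3 + u, y = -1 + v and expand: f = -3*u**3 - 2*u**2*v - u**2 - u*v**2 + 2*v**3 + v**2.
No constant or linear terms (consistent with a singular point). Quadratic part: -u**2 + v**2. Cubic part: -3*u**3 - 2*u**2*v - u*v**2 + 2*v**3.
The quadratic part v**2 - u**2 = (v − u)(v + u) splits into two distinct linear factors, so there are two distinct tangent lines y − -1 = ±(x − -3) — this is a node (ordinary double point).
Classification: node.


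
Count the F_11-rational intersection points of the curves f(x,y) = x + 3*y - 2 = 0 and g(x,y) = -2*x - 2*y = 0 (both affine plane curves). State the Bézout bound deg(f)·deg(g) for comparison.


Common zeros: {(10, 1)}; count = 1; Bézout bound = 1.

deg(f) = 1, deg(g) = 1, so Bézout bound = 1.
Scan x ∈ F_11. For each x, list the y ∈ F_11 with f(x, y) ≡ 0 and those with g(x, y) ≡ 0 (mod 11); the common zeros in that column are the intersection.
  x = 0: f ≡ 0 at y ∈ {8}; g ≡ 0 at y ∈ {0}; common: ∅.
  x = 1: f ≡ 0 at y ∈ {4}; g ≡ 0 at y ∈ {10}; common: ∅.
  x = 2: f ≡ 0 at y ∈ {0}; g ≡ 0 at y ∈ {9}; common: ∅.
  x = 3: f ≡ 0 at y ∈ {7}; g ≡ 0 at y ∈ {8}; common: ∅.
  x = 4: f ≡ 0 at y ∈ {3}; g ≡ 0 at y ∈ {7}; common: ∅.
  x = 5: f ≡ 0 at y ∈ {10}; g ≡ 0 at y ∈ {6}; common: ∅.
  x = 6: f ≡ 0 at y ∈ {6}; g ≡ 0 at y ∈ {5}; common: ∅.
  x = 7: f ≡ 0 at y ∈ {2}; g ≡ 0 at y ∈ {4}; common: ∅.
  x = 8: f ≡ 0 at y ∈ {9}; g ≡ 0 at y ∈ {3}; common: ∅.
  x = 9: f ≡ 0 at y ∈ {5}; g ≡ 0 at y ∈ {2}; common: ∅.
  x = 10: f ≡ 0 at y ∈ {1}; g ≡ 0 at y ∈ {1}; common: {1}.
Collecting: common zeros = {(10, 1)}, so the count is 1.
Comparison with the Bézout bound: 1 ≤ 1 = deg(f)·deg(g), as expected for curves with no common component (the bound is attained).


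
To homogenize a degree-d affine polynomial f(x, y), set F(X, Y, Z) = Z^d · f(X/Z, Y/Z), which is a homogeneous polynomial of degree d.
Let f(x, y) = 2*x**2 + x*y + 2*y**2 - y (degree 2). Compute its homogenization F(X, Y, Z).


F(X, Y, Z) = 2*X**2 + X*Y + 2*Y**2 - Y*Z

deg(f) = 2.
Substitute x = X/Z, y = Y/Z into f, then multiply by Z^2.
  monomial 2·x^2·y^0 ↦ 2·X^2·Y^0·Z^0.
  monomial 1·x^1·y^1 ↦ 1·X^1·Y^1·Z^0.
  monomial 2·x^0·y^2 ↦ 2·X^0·Y^2·Z^0.
  monomial -1·x^0·y^1 ↦ -1·X^0·Y^1·Z^1.
Collecting: F(X, Y, Z) = 2*X**2 + X*Y + 2*Y**2 - Y*Z.


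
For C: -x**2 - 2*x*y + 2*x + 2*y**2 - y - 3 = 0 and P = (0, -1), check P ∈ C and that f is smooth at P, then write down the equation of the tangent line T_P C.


Tangent line at P: 4*x - 5*y - 5 = 0.

Step 1: f(0, -1) = 0, so P lies on C.
Step 2: partial derivatives
  f_x(x, y) = -2*x - 2*y + 2, f_y(x, y) = -2*x + 4*y - 1.
  f_x(P) = 4, f_y(P) = -5 (gradient nonzero, so P is smooth).
Step 3: tangent line at P: 4·(x − 0) + -5·(y − -1) = 0.
Expanding: 4*x - 5*y - 5 = 0.


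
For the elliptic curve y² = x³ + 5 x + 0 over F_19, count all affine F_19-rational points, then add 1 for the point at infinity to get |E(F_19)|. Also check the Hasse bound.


Affine points = {(0, 0), (1, 5), (1, 14), (3, 2), (3, 17), (5, 6), (5, 13), (7, 6), (7, 13), (8, 1), (8, 18), (10, 9), (10, 10), (13, 1), (13, 18), (15, 7), (15, 12), (17, 1), (17, 18)}; affine count = 19; |E(F_19)| = 20.

Discriminant check: Δ ∝ 4a³ + 27b² = 4·5³ + 27·0² = 4·125 + 27·0 ≡ 6 (mod 19). Nonzero ⇒ E is nonsingular.
For each x ∈ F_19, compute rhs = x³ + 5·x + 0 mod 19, then count y ∈ F_19 with y² ≡ rhs.
  x = 0: rhs = 0, matching y values: 0 (1 points).
  x = 1: rhs = 6, matching y values: 5, 14 (2 points).
  x = 2: rhs = 18, matching y values: none (0 points).
  x = 3: rhs = 4, matching y values: 2, 17 (2 points).
  x = 4: rhs = 8, matching y values: none (0 points).
  x = 5: rhs = 17, matching y values: 6, 13 (2 points).
  x = 6: rhs = 18, matching y values: none (0 points).
  x = 7: rhs = 17, matching y values: 6, 13 (2 points).
  x = 8: rhs = 1, matching y values: 1, 18 (2 points).
  x = 9: rhs = 14, matching y values: none (0 points).
  x = 10: rhs = 5, matching y values: 9, 10 (2 points).
  x = 11: rhs = 18, matching y values: none (0 points).
  x = 12: rhs = 2, matching y values: none (0 points).
  x = 13: rhs = 1, matching y values: 1, 18 (2 points).
  x = 14: rhs = 2, matching y values: none (0 points).
  x = 15: rhs = 11, matching y values: 7, 12 (2 points).
  x = 16: rhs = 15, matching y values: none (0 points).
  x = 17: rhs = 1, matching y values: 1, 18 (2 points).
  x = 18: rhs = 13, matching y values: none (0 points).
Total affine count: 19.
Full point count |E(F_19)| = 19 + 1 = 20.
Hasse bound: |20 − (19+1)| = |0| = 0 ≤ 2√19 ≈ 8.7178 ✓.


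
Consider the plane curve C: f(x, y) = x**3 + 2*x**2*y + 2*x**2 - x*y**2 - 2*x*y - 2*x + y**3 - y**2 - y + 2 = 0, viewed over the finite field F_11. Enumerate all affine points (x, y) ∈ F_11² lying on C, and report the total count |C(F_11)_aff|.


Affine F_11-points: {(0, 6), (1, 9), (2, 7), (3, 2), (3, 5), (3, 8), (4, 6), (5, 10), (6, 8), (7, 0), (8, 4)}; count = 11.

For each of the 121 pairs (x, y) ∈ F_11², evaluate f(x, y) mod 11. Record the zeros.
  x = 0: [0↦2, 1↦1, 2↦4, 3↦6, 4↦2, 5↦9, 6↦0, 7↦3, 8↦2, 9↦3, 10↦1]  zeros at y ∈ {6}
  x = 1: [0↦3, 1↦1, 2↦1, 3↦9, 4↦9, 5↦7, 6↦9, 7↦10, 8↦5, 9↦0, 10↦1]  zeros at y ∈ {9}
  x = 2: [0↦3, 1↦4, 2↦5, 3↦1, 4↦9, 5↦2, 6↦8, 7↦0, 8↦6, 9↦10, 10↦7]  zeros at y ∈ {7}
  x = 3: [0↦8, 1↦5, 2↦0, 3↦10, 4↦8, 5↦0, 6↦3, 7↦1, 8↦0, 9↦6, 10↦3]  zeros at y ∈ {2, 5, 8}
  x = 4: [0↦2, 1↦10, 2↦3, 3↦9, 4↦1, 5↦7, 6↦0, 7↦8, 8↦4, 9↦5, 10↦6]  zeros at y ∈ {6}
  x = 5: [0↦2, 1↦3, 2↦9, 3↦4, 4↦5, 5↦7, 6↦5, 7↦5, 8↦2, 9↦2, 10↦0]  zeros at y ∈ {10}
  x = 6: [0↦3, 1↦1, 2↦2, 3↦1, 4↦4, 5↦6, 6↦2, 7↦9, 8↦0, 9↦3, 10↦2]  zeros at y ∈ {8}
  x = 7: [0↦0, 1↦10, 2↦10, 3↦6, 4↦4, 5↦10, 6↦8, 7↦4, 8↦4, 9↦3, 10↦7]  zeros at y ∈ {0}
  x = 8: [0↦10, 1↦3, 2↦6, 3↦3, 4↦0, 5↦3, 6↦7, 7↦7, 8↦9, 9↦8, 10↦10]  zeros at y ∈ {4}
  x = 9: [0↦6, 1↦8, 2↦7, 3↦9, 4↦9, 5↦2, 6↦5, 7↦2, 8↦10, 9↦2, 10↦6]  zeros at y ∈ ∅
  x = 10: [0↦5, 1↦9, 2↦8, 3↦8, 4↦4, 5↦2, 6↦8, 7↦6, 8↦2, 9↦2, 10↦1]  zeros at y ∈ ∅
Collecting zeros: affine points = {(0, 6), (1, 9), (2, 7), (3, 2), (3, 5), (3, 8), (4, 6), (5, 10), (6, 8), (7, 0), (8, 4)}.
Total count |C(F_11)_aff| = 11.


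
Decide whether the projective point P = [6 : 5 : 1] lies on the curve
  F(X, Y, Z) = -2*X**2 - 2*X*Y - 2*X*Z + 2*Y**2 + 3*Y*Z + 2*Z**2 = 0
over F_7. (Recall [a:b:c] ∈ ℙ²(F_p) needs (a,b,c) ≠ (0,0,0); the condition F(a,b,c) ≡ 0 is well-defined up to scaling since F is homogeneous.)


F(6,5,1) ≡ 0 (mod 7); P is on the curve.

Evaluate F(6, 5, 1) term-by-term (mod 7).
  -2*X**2 ↦ -2·36·1·1 = -72
  -2*X*Y ↦ -2·6·5·1 = -60
  -2*X*Z ↦ -2·6·1·1 = -12
  2*Y**2 ↦ 2·1·25·1 = 50
  3*Y*Z ↦ 3·1·5·1 = 15
  2*Z**2 ↦ 2·1·1·1 = 2
Sum: F(6, 5, 1) = (-72) + (-60) + (-12) + (50) + (15) + (2) = -77.
Reducing mod 7: -77 ≡ 0 (mod 7).
Since F(a, b, c) ≡ 0 (mod 7), P lies on the curve.


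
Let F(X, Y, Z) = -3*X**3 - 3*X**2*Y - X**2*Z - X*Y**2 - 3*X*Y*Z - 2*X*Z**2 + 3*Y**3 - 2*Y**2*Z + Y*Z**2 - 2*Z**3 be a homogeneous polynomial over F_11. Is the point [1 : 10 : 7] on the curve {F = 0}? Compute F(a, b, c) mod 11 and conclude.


F(1,10,7) ≡ 10 (mod 11); P is NOT on the curve.

Evaluate F(1, 10, 7) term-by-term (mod 11).
  -3*X**3 ↦ -3·1·1·1 = -3
  -3*X**2*Y ↦ -3·1·10·1 = -30
  -X**2*Z ↦ -1·1·1·7 = -7
  -X*Y**2 ↦ -1·1·100·1 = -100
  -3*X*Y*Z ↦ -3·1·10·7 = -210
  -2*X*Z**2 ↦ -2·1·1·49 = -98
  3*Y**3 ↦ 3·1·1000·1 = 3000
  -2*Y**2*Z ↦ -2·1·100·7 = -1400
  Y*Z**2 ↦ 1·1·10·49 = 490
  -2*Z**3 ↦ -2·1·1·343 = -686
Sum: F(1, 10, 7) = (-3) + (-30) + (-7) + (-100) + (-210) + (-98) + (3000) + (-1400) + (490) + (-686) = 956.
Reducing mod 11: 956 ≡ 10 (mod 11).
Since F(a, b, c) ≡ 10 ≠ 0 (mod 11), P does NOT lie on the curve.


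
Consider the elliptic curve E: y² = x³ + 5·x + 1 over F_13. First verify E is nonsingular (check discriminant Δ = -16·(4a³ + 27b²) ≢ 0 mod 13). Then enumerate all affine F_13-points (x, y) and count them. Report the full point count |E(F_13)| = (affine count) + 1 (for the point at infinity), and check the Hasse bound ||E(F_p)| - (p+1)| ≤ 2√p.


Affine points = {(0, 1), (0, 12), (3, 2), (3, 11), (6, 0), (11, 3), (11, 10)}; affine count = 7; |E(F_13)| = 8.

Discriminant check: Δ ∝ 4a³ + 27b² = 4·5³ + 27·1² = 4·125 + 27·1 ≡ 7 (mod 13). Nonzero ⇒ E is nonsingular.
For each x ∈ F_13, compute rhs = x³ + 5·x + 1 mod 13, then count y ∈ F_13 with y² ≡ rhs.
  x = 0: rhs = 1, matching y values: 1, 12 (2 points).
  x = 1: rhs = 7, matching y values: none (0 points).
  x = 2: rhs = 6, matching y values: none (0 points).
  x = 3: rhs = 4, matching y values: 2, 11 (2 points).
  x = 4: rhs = 7, matching y values: none (0 points).
  x = 5: rhs = 8, matching y values: none (0 points).
  x = 6: rhs = 0, matching y values: 0 (1 points).
  x = 7: rhs = 2, matching y values: none (0 points).
  x = 8: rhs = 7, matching y values: none (0 points).
  x = 9: rhs = 8, matching y values: none (0 points).
  x = 10: rhs = 11, matching y values: none (0 points).
  x = 11: rhs = 9, matching y values: 3, 10 (2 points).
  x = 12: rhs = 8, matching y values: none (0 points).
Total affine count: 7.
Full point count |E(F_13)| = 7 + 1 = 8.
Hasse bound: |8 − (13+1)| = |-6| = 6 ≤ 2√13 ≈ 7.2111 ✓.


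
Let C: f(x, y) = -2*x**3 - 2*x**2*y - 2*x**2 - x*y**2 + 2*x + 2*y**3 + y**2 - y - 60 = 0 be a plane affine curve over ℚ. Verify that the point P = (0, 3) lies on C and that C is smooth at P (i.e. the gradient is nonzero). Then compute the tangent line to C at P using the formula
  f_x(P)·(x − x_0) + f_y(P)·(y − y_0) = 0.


Tangent line at P: -7*x + 59*y - 177 = 0.

Step 1: f(0, 3) = 0, so P lies on C.
Step 2: partial derivatives
  f_x(x, y) = -6*x**2 - 4*x*y - 4*x - y**2 + 2, f_y(x, y) = -2*x**2 - 2*x*y + 6*y**2 + 2*y - 1.
  f_x(P) = -7, f_y(P) = 59 (gradient nonzero, so P is smooth).
Step 3: tangent line at P: -7·(x − 0) + 59·(y − 3) = 0.
Expanding: -7*x + 59*y - 177 = 0.


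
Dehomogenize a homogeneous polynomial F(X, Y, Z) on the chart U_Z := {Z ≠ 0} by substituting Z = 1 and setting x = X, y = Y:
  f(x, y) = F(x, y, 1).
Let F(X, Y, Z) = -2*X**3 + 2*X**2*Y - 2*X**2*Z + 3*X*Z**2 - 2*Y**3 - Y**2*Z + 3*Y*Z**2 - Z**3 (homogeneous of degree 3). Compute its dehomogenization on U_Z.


f(x, y) = -2*x**3 + 2*x**2*y - 2*x**2 + 3*x - 2*y**3 - y**2 + 3*y - 1

On U_Z we set Z = 1. Each monomial c·X^i·Y^j·Z^k in F becomes c·x^i·y^j·1^k = c·x^i·y^j.
Substituting Z = 1: F(X, Y, 1) = -2*x**3 + 2*x**2*y - 2*x**2 + 3*x - 2*y**3 - y**2 + 3*y - 1.
Note: deg(f) ≤ deg(F) = 3; strict inequality happens when F is divisible by Z (lost terms).


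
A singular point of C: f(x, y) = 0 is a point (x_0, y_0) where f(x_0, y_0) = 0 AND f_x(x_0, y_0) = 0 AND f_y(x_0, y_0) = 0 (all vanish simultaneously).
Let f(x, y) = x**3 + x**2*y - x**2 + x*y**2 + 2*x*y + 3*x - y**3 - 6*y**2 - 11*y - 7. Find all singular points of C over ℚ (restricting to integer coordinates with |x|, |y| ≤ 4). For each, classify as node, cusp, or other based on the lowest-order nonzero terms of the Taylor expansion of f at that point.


Singular points: {(1, -2)}; classification: cusp.

Compute partial derivatives:
  f_x = 3*x**2 + 2*x*y - 2*x + y**2 + 2*y + 3.
  f_y = x**2 + 2*x*y + 2*x - 3*y**2 - 12*y - 11.
Scan x_0 ∈ {−4, ..., 4}. For each x_0, f_y(x_0, y) is a polynomial in y; find its integer roots y ∈ {−4, ..., 4}, then test f_x and f at those candidates.
  x = -4: f_y(-4, y) = -3*y**2 - 20*y - 3; no integer root y with |y| ≤ 4.
  x = -3: f_y(-3, y) = -3*y**2 - 18*y - 8; no integer root y with |y| ≤ 4.
  x = -2: f_y(-2, y) = -3*y**2 - 16*y - 11; no integer root y with |y| ≤ 4.
  x = -1: f_y(-1, y) = -3*y**2 - 14*y - 12; no integer root y with |y| ≤ 4.
  x = 0: f_y(0, y) = -3*y**2 - 12*y - 11; no integer root y with |y| ≤ 4.
  x = 1: f_y(1, y) = -3*y**2 - 10*y - 8; vanishes at y ∈ {-2}. (1, -2): f_x = 0, f = 0 — SINGULAR.
  x = 2: f_y(2, y) = -3*y**2 - 8*y - 3; no integer root y with |y| ≤ 4.
  x = 3: f_y(3, y) = -3*y**2 - 6*y + 4; no integer root y with |y| ≤ 4.
  x = 4: f_y(4, y) = -3*y**2 - 4*y + 13; no integer root y with |y| ≤ 4.
Only singular point on the grid: (1, -2).
Classify: substitute x = 1 + u, y = -2 + v and expand: f = u**3 + u**2*v + u*v**2 - v**3 + v**2.
No constant or linear terms (consistent with a singular point). Quadratic part: v**2. Cubic part: u**3 + u**2*v + u*v**2 - v**3.
The quadratic part v**2 is a perfect square, so there is a single (double) tangent line v = 0, i.e. y = -2. Restricting the cubic part to that line (v = 0) leaves u**3 ≠ 0, so f is not divisible by v and the branch is v² ≈ -u**3 to lowest order — this is a cusp.
Classification: cusp.


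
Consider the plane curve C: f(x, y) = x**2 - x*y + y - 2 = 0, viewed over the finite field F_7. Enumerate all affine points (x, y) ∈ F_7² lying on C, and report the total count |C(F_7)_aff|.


Affine F_7-points: {(0, 2), (2, 2), (3, 0), (4, 0), (5, 4), (6, 4)}; count = 6.

For each of the 49 pairs (x, y) ∈ F_7², evaluate f(x, y) mod 7. Record the zeros.
  x = 0: [0↦5, 1↦6, 2↦0, 3↦1, 4↦2, 5↦3, 6↦4]  zeros at y ∈ {2}
  x = 1: [0↦6, 1↦6, 2↦6, 3↦6, 4↦6, 5↦6, 6↦6]  zeros at y ∈ ∅
  x = 2: [0↦2, 1↦1, 2↦0, 3↦6, 4↦5, 5↦4, 6↦3]  zeros at y ∈ {2}
  x = 3: [0↦0, 1↦5, 2↦3, 3↦1, 4↦6, 5↦4, 6↦2]  zeros at y ∈ {0}
  x = 4: [0↦0, 1↦4, 2↦1, 3↦5, 4↦2, 5↦6, 6↦3]  zeros at y ∈ {0}
  x = 5: [0↦2, 1↦5, 2↦1, 3↦4, 4↦0, 5↦3, 6↦6]  zeros at y ∈ {4}
  x = 6: [0↦6, 1↦1, 2↦3, 3↦5, 4↦0, 5↦2, 6↦4]  zeros at y ∈ {4}
Collecting zeros: affine points = {(0, 2), (2, 2), (3, 0), (4, 0), (5, 4), (6, 4)}.
Total count |C(F_7)_aff| = 6.


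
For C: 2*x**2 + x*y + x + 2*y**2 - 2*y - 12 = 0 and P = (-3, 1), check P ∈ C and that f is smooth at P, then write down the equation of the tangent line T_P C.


Tangent line at P: -10*x - y - 29 = 0.

Step 1: f(-3, 1) = 0, so P lies on C.
Step 2: partial derivatives
  f_x(x, y) = 4*x + y + 1, f_y(x, y) = x + 4*y - 2.
  f_x(P) = -10, f_y(P) = -1 (gradient nonzero, so P is smooth).
Step 3: tangent line at P: -10·(x − -3) + -1·(y − 1) = 0.
Expanding: -10*x - y - 29 = 0.


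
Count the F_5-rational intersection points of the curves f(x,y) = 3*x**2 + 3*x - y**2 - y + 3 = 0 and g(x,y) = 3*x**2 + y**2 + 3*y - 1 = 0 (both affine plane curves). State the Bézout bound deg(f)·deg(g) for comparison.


Common zeros: ∅; count = 0; Bézout bound = 4.

deg(f) = 2, deg(g) = 2, so Bézout bound = 4.
Scan x ∈ F_5. For each x, list the y ∈ F_5 with f(x, y) ≡ 0 and those with g(x, y) ≡ 0 (mod 5); the common zeros in that column are the intersection.
  x = 0: f ≡ 0 at y ∈ ∅; g ≡ 0 at y ∈ ∅; common: ∅.
  x = 1: f ≡ 0 at y ∈ ∅; g ≡ 0 at y ∈ {3, 4}; common: ∅.
  x = 2: f ≡ 0 at y ∈ {2}; g ≡ 0 at y ∈ {1}; common: ∅.
  x = 3: f ≡ 0 at y ∈ ∅; g ≡ 0 at y ∈ {1}; common: ∅.
  x = 4: f ≡ 0 at y ∈ ∅; g ≡ 0 at y ∈ {3, 4}; common: ∅.
Collecting: common zeros = ∅, so the count is 0.
Comparison with the Bézout bound: 0 ≤ 4 = deg(f)·deg(g), as expected for curves with no common component (the affine F_5-count falls short of the bound because intersections may lie at infinity, over extension fields, or carry multiplicity).


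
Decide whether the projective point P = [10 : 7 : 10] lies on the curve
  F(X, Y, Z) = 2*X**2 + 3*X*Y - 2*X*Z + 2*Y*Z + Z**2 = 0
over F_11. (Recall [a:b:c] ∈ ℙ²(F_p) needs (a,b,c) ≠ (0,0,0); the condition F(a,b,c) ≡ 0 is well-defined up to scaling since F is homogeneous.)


F(10,7,10) ≡ 10 (mod 11); P is NOT on the curve.

Evaluate F(10, 7, 10) term-by-term (mod 11).
  2*X**2 ↦ 2·100·1·1 = 200
  3*X*Y ↦ 3·10·7·1 = 210
  -2*X*Z ↦ -2·10·1·10 = -200
  2*Y*Z ↦ 2·1·7·10 = 140
  Z**2 ↦ 1·1·1·100 = 100
Sum: F(10, 7, 10) = (200) + (210) + (-200) + (140) + (100) = 450.
Reducing mod 11: 450 ≡ 10 (mod 11).
Since F(a, b, c) ≡ 10 ≠ 0 (mod 11), P does NOT lie on the curve.


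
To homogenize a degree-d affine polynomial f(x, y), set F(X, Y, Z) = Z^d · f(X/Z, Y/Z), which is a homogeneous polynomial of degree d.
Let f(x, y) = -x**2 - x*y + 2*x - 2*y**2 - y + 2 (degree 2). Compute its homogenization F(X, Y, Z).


F(X, Y, Z) = -X**2 - X*Y + 2*X*Z - 2*Y**2 - Y*Z + 2*Z**2

deg(f) = 2.
Substitute x = X/Z, y = Y/Z into f, then multiply by Z^2.
  monomial -1·x^2·y^0 ↦ -1·X^2·Y^0·Z^0.
  monomial -1·x^1·y^1 ↦ -1·X^1·Y^1·Z^0.
  monomial 2·x^1·y^0 ↦ 2·X^1·Y^0·Z^1.
  monomial -2·x^0·y^2 ↦ -2·X^0·Y^2·Z^0.
  monomial -1·x^0·y^1 ↦ -1·X^0·Y^1·Z^1.
  monomial 2·x^0·y^0 ↦ 2·X^0·Y^0·Z^2.
Collecting: F(X, Y, Z) = -X**2 - X*Y + 2*X*Z - 2*Y**2 - Y*Z + 2*Z**2.


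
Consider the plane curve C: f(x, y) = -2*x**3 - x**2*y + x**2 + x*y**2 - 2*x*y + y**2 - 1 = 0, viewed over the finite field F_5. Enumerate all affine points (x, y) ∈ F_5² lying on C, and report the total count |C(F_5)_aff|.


Affine F_5-points: {(0, 1), (0, 4), (1, 2), (2, 3), (3, 2), (3, 3), (4, 3)}; count = 7.

For each of the 25 pairs (x, y) ∈ F_5², evaluate f(x, y) mod 5. Record the zeros.
  x = 0: [0↦4, 1↦0, 2↦3, 3↦3, 4↦0]  zeros at y ∈ {1, 4}
  x = 1: [0↦3, 1↦2, 2↦0, 3↦2, 4↦3]  zeros at y ∈ {2}
  x = 2: [0↦2, 1↦2, 2↦3, 3↦0, 4↦3]  zeros at y ∈ {3}
  x = 3: [0↦4, 1↦3, 2↦0, 3↦0, 4↦3]  zeros at y ∈ {2, 3}
  x = 4: [0↦2, 1↦3, 2↦4, 3↦0, 4↦1]  zeros at y ∈ {3}
Collecting zeros: affine points = {(0, 1), (0, 4), (1, 2), (2, 3), (3, 2), (3, 3), (4, 3)}.
Total count |C(F_5)_aff| = 7.


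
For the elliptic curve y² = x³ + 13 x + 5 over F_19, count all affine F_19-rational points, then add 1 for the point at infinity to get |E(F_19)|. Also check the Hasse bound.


Affine points = {(0, 9), (0, 10), (1, 0), (2, 1), (2, 18), (4, 8), (4, 11), (5, 9), (5, 10), (11, 4), (11, 15), (14, 9), (14, 10), (17, 3), (17, 16)}; affine count = 15; |E(F_19)| = 16.

Discriminant check: Δ ∝ 4a³ + 27b² = 4·13³ + 27·5² = 4·2197 + 27·25 ≡ 1 (mod 19). Nonzero ⇒ E is nonsingular.
For each x ∈ F_19, compute rhs = x³ + 13·x + 5 mod 19, then count y ∈ F_19 with y² ≡ rhs.
  x = 0: rhs = 5, matching y values: 9, 10 (2 points).
  x = 1: rhs = 0, matching y values: 0 (1 points).
  x = 2: rhs = 1, matching y values: 1, 18 (2 points).
  x = 3: rhs = 14, matching y values: none (0 points).
  x = 4: rhs = 7, matching y values: 8, 11 (2 points).
  x = 5: rhs = 5, matching y values: 9, 10 (2 points).
  x = 6: rhs = 14, matching y values: none (0 points).
  x = 7: rhs = 2, matching y values: none (0 points).
  x = 8: rhs = 13, matching y values: none (0 points).
  x = 9: rhs = 15, matching y values: none (0 points).
  x = 10: rhs = 14, matching y values: none (0 points).
  x = 11: rhs = 16, matching y values: 4, 15 (2 points).
  x = 12: rhs = 8, matching y values: none (0 points).
  x = 13: rhs = 15, matching y values: none (0 points).
  x = 14: rhs = 5, matching y values: 9, 10 (2 points).
  x = 15: rhs = 3, matching y values: none (0 points).
  x = 16: rhs = 15, matching y values: none (0 points).
  x = 17: rhs = 9, matching y values: 3, 16 (2 points).
  x = 18: rhs = 10, matching y values: none (0 points).
Total affine count: 15.
Full point count |E(F_19)| = 15 + 1 = 16.
Hasse bound: |16 − (19+1)| = |-4| = 4 ≤ 2√19 ≈ 8.7178 ✓.


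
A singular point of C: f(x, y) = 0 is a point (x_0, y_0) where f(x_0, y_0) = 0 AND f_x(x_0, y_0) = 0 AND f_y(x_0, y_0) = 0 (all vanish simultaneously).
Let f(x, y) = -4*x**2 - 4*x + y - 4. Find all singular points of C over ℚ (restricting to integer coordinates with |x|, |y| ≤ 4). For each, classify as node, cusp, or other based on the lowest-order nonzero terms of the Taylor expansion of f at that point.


No singular points in the scanned grid; C is smooth there.

Compute partial derivatives:
  f_x = -8*x - 4.
  f_y = 1.
f_y = 1 is a nonzero constant, so f_y never vanishes: no point (x, y) can satisfy f = f_x = f_y = 0. In particular no (x, y) ∈ {−4, ..., 4}² is singular; the curve is smooth.


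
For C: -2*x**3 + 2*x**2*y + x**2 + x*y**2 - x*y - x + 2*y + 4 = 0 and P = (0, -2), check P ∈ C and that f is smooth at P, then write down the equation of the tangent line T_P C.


Tangent line at P: 5*x + 2*y + 4 = 0.

Step 1: f(0, -2) = 0, so P lies on C.
Step 2: partial derivatives
  f_x(x, y) = -6*x**2 + 4*x*y + 2*x + y**2 - y - 1, f_y(x, y) = 2*x**2 + 2*x*y - x + 2.
  f_x(P) = 5, f_y(P) = 2 (gradient nonzero, so P is smooth).
Step 3: tangent line at P: 5·(x − 0) + 2·(y − -2) = 0.
Expanding: 5*x + 2*y + 4 = 0.


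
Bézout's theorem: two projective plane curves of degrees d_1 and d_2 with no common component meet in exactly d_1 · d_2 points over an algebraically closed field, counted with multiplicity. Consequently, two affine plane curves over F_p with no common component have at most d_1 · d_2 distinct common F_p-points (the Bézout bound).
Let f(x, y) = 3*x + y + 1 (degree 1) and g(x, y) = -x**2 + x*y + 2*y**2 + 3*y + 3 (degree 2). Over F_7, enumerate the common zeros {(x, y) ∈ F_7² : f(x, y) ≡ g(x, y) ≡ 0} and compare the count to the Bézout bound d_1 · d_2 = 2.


Common zeros: {(6, 2)}; count = 1; Bézout bound = 2.

deg(f) = 1, deg(g) = 2, so Bézout bound = 2.
Scan x ∈ F_7. For each x, list the y ∈ F_7 with f(x, y) ≡ 0 and those with g(x, y) ≡ 0 (mod 7); the common zeros in that column are the intersection.
  x = 0: f ≡ 0 at y ∈ {6}; g ≡ 0 at y ∈ ∅; common: ∅.
  x = 1: f ≡ 0 at y ∈ {3}; g ≡ 0 at y ∈ {6}; common: ∅.
  x = 2: f ≡ 0 at y ∈ {0}; g ≡ 0 at y ∈ ∅; common: ∅.
  x = 3: f ≡ 0 at y ∈ {4}; g ≡ 0 at y ∈ {2}; common: ∅.
  x = 4: f ≡ 0 at y ∈ {1}; g ≡ 0 at y ∈ ∅; common: ∅.
  x = 5: f ≡ 0 at y ∈ {5}; g ≡ 0 at y ∈ {4, 6}; common: ∅.
  x = 6: f ≡ 0 at y ∈ {2}; g ≡ 0 at y ∈ {2, 4}; common: {2}.
Collecting: common zeros = {(6, 2)}, so the count is 1.
Comparison with the Bézout bound: 1 ≤ 2 = deg(f)·deg(g), as expected for curves with no common component (the affine F_7-count falls short of the bound because intersections may lie at infinity, over extension fields, or carry multiplicity).


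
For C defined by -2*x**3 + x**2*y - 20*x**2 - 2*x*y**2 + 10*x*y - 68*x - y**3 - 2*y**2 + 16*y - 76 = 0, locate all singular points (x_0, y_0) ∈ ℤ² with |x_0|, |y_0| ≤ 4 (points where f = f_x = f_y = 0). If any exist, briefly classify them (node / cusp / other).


Singular points: {(-3, 1)}; classification: node.

Compute partial derivatives:
  f_x = -6*x**2 + 2*x*y - 40*x - 2*y**2 + 10*y - 68.
  f_y = x**2 - 4*x*y + 10*x - 3*y**2 - 4*y + 16.
Scan x_0 ∈ {−4, ..., 4}. For each x_0, f_y(x_0, y) is a polynomial in y; find its integer roots y ∈ {−4, ..., 4}, then test f_x and f at those candidates.
  x = -4: f_y(-4, y) = -3*y**2 + 12*y - 8; no integer root y with |y| ≤ 4.
  x = -3: f_y(-3, y) = -3*y**2 + 8*y - 5; vanishes at y ∈ {1}. (-3, 1): f_x = 0, f = 0 — SINGULAR.
  x = -2: f_y(-2, y) = -3*y**2 + 4*y; vanishes at y ∈ {0}. (-2, 0): f_x = -12 ≠ 0.
  x = -1: f_y(-1, y) = 7 - 3*y**2; no integer root y with |y| ≤ 4.
  x = 0: f_y(0, y) = -3*y**2 - 4*y + 16; no integer root y with |y| ≤ 4.
  x = 1: f_y(1, y) = -3*y**2 - 8*y + 27; no integer root y with |y| ≤ 4.
  x = 2: f_y(2, y) = -3*y**2 - 12*y + 40; no integer root y with |y| ≤ 4.
  x = 3: f_y(3, y) = -3*y**2 - 16*y + 55; no integer root y with |y| ≤ 4.
  x = 4: f_y(4, y) = -3*y**2 - 20*y + 72; no integer root y with |y| ≤ 4.
Only singular point on the grid: (-3, 1).
Classify: substitute x = -3 + u, y = 1 + v and expand: f = -2*u**3 + u**2*v - u**2 - 2*u*v**2 - v**3 + v**2.
No constant or linear terms (consistent with a singular point). Quadratic part: -u**2 + v**2. Cubic part: -2*u**3 + u**2*v - 2*u*v**2 - v**3.
The quadratic part v**2 - u**2 = (v − u)(v + u) splits into two distinct linear factors, so there are two distinct tangent lines y − 1 = ±(x − -3) — this is a node (ordinary double point).
Classification: node.


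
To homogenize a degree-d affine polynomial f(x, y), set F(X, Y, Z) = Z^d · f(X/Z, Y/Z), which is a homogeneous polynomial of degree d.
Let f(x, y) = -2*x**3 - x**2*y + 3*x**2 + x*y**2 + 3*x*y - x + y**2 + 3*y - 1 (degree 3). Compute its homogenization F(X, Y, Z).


F(X, Y, Z) = -2*X**3 - X**2*Y + 3*X**2*Z + X*Y**2 + 3*X*Y*Z - X*Z**2 + Y**2*Z + 3*Y*Z**2 - Z**3

deg(f) = 3.
Substitute x = X/Z, y = Y/Z into f, then multiply by Z^3.
  monomial -2·x^3·y^0 ↦ -2·X^3·Y^0·Z^0.
  monomial -1·x^2·y^1 ↦ -1·X^2·Y^1·Z^0.
  monomial 3·x^2·y^0 ↦ 3·X^2·Y^0·Z^1.
  monomial 1·x^1·y^2 ↦ 1·X^1·Y^2·Z^0.
  monomial 3·x^1·y^1 ↦ 3·X^1·Y^1·Z^1.
  monomial -1·x^1·y^0 ↦ -1·X^1·Y^0·Z^2.
  monomial 1·x^0·y^2 ↦ 1·X^0·Y^2·Z^1.
  monomial 3·x^0·y^1 ↦ 3·X^0·Y^1·Z^2.
  monomial -1·x^0·y^0 ↦ -1·X^0·Y^0·Z^3.
Collecting: F(X, Y, Z) = -2*X**3 - X**2*Y + 3*X**2*Z + X*Y**2 + 3*X*Y*Z - X*Z**2 + Y**2*Z + 3*Y*Z**2 - Z**3.


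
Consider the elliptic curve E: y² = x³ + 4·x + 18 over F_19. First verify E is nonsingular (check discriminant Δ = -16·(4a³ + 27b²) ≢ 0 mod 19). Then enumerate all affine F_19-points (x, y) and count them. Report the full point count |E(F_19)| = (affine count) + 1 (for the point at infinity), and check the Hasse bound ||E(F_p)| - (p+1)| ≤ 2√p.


Affine points = {(1, 2), (1, 17), (3, 0), (5, 7), (5, 12), (6, 7), (6, 12), (7, 3), (7, 16), (8, 7), (8, 12), (9, 2), (9, 17), (11, 5), (11, 14), (13, 5), (13, 14), (14, 5), (14, 14), (16, 6), (16, 13)}; affine count = 21; |E(F_19)| = 22.

Discriminant check: Δ ∝ 4a³ + 27b² = 4·4³ + 27·18² = 4·64 + 27·324 ≡ 17 (mod 19). Nonzero ⇒ E is nonsingular.
For each x ∈ F_19, compute rhs = x³ + 4·x + 18 mod 19, then count y ∈ F_19 with y² ≡ rhs.
  x = 0: rhs = 18, matching y values: none (0 points).
  x = 1: rhs = 4, matching y values: 2, 17 (2 points).
  x = 2: rhs = 15, matching y values: none (0 points).
  x = 3: rhs = 0, matching y values: 0 (1 points).
  x = 4: rhs = 3, matching y values: none (0 points).
  x = 5: rhs = 11, matching y values: 7, 12 (2 points).
  x = 6: rhs = 11, matching y values: 7, 12 (2 points).
  x = 7: rhs = 9, matching y values: 3, 16 (2 points).
  x = 8: rhs = 11, matching y values: 7, 12 (2 points).
  x = 9: rhs = 4, matching y values: 2, 17 (2 points).
  x = 10: rhs = 13, matching y values: none (0 points).
  x = 11: rhs = 6, matching y values: 5, 14 (2 points).
  x = 12: rhs = 8, matching y values: none (0 points).
  x = 13: rhs = 6, matching y values: 5, 14 (2 points).
  x = 14: rhs = 6, matching y values: 5, 14 (2 points).
  x = 15: rhs = 14, matching y values: none (0 points).
  x = 16: rhs = 17, matching y values: 6, 13 (2 points).
  x = 17: rhs = 2, matching y values: none (0 points).
  x = 18: rhs = 13, matching y values: none (0 points).
Total affine count: 21.
Full point count |E(F_19)| = 21 + 1 = 22.
Hasse bound: |22 − (19+1)| = |2| = 2 ≤ 2√19 ≈ 8.7178 ✓.


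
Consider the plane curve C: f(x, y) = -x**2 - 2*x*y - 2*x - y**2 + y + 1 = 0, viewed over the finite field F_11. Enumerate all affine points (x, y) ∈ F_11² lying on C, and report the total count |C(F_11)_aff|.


Affine F_11-points: {(0, 4), (0, 8), (1, 4), (1, 6), (2, 1), (2, 7), (4, 7), (4, 8), (5, 1), (7, 3), (7, 6)}; count = 11.

For each of the 121 pairs (x, y) ∈ F_11², evaluate f(x, y) mod 11. Record the zeros.
  x = 0: [0↦1, 1↦1, 2↦10, 3↦6, 4↦0, 5↦3, 6↦4, 7↦3, 8↦0, 9↦6, 10↦10]  zeros at y ∈ {4, 8}
  x = 1: [0↦9, 1↦7, 2↦3, 3↦8, 4↦0, 5↦1, 6↦0, 7↦8, 8↦3, 9↦7, 10↦9]  zeros at y ∈ {4, 6}
  x = 2: [0↦4, 1↦0, 2↦5, 3↦8, 4↦9, 5↦8, 6↦5, 7↦0, 8↦4, 9↦6, 10↦6]  zeros at y ∈ {1, 7}
  x = 3: [0↦8, 1↦2, 2↦5, 3↦6, 4↦5, 5↦2, 6↦8, 7↦1, 8↦3, 9↦3, 10↦1]  zeros at y ∈ ∅
  x = 4: [0↦10, 1↦2, 2↦3, 3↦2, 4↦10, 5↦5, 6↦9, 7↦0, 8↦0, 9↦9, 10↦5]  zeros at y ∈ {7, 8}
  x = 5: [0↦10, 1↦0, 2↦10, 3↦7, 4↦2, 5↦6, 6↦8, 7↦8, 8↦6, 9↦2, 10↦7]  zeros at y ∈ {1}
  x = 6: [0↦8, 1↦7, 2↦4, 3↦10, 4↦3, 5↦5, 6↦5, 7↦3, 8↦10, 9↦4, 10↦7]  zeros at y ∈ ∅
  x = 7: [0↦4, 1↦1, 2↦7, 3↦0, 4↦2, 5↦2, 6↦0, 7↦7, 8↦1, 9↦4, 10↦5]  zeros at y ∈ {3, 6}
  x = 8: [0↦9, 1↦4, 2↦8, 3↦10, 4↦10, 5↦8, 6↦4, 7↦9, 8↦1, 9↦2, 10↦1]  zeros at y ∈ ∅
  x = 9: [0↦1, 1↦5, 2↦7, 3↦7, 4↦5, 5↦1, 6↦6, 7↦9, 8↦10, 9↦9, 10↦6]  zeros at y ∈ ∅
  x = 10: [0↦2, 1↦4, 2↦4, 3↦2, 4↦9, 5↦3, 6↦6, 7↦7, 8↦6, 9↦3, 10↦9]  zeros at y ∈ ∅
Collecting zeros: affine points = {(0, 4), (0, 8), (1, 4), (1, 6), (2, 1), (2, 7), (4, 7), (4, 8), (5, 1), (7, 3), (7, 6)}.
Total count |C(F_11)_aff| = 11.


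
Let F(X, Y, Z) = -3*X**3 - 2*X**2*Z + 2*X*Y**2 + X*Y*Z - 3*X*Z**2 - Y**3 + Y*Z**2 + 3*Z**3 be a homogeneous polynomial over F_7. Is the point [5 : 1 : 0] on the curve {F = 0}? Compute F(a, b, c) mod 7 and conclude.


F(5,1,0) ≡ 5 (mod 7); P is NOT on the curve.

Evaluate F(5, 1, 0) term-by-term (mod 7).
  -3*X**3 ↦ -3·125·1·1 = -375
  -2*X**2*Z ↦ -2·25·1·0 = 0
  2*X*Y**2 ↦ 2·5·1·1 = 10
  X*Y*Z ↦ 1·5·1·0 = 0
  -3*X*Z**2 ↦ -3·5·1·0 = 0
  -Y**3 ↦ -1·1·1·1 = -1
  Y*Z**2 ↦ 1·1·1·0 = 0
  3*Z**3 ↦ 3·1·1·0 = 0
Sum: F(5, 1, 0) = (-375) + (0) + (10) + (0) + (0) + (-1) + (0) + (0) = -366.
Reducing mod 7: -366 ≡ 5 (mod 7).
Since F(a, b, c) ≡ 5 ≠ 0 (mod 7), P does NOT lie on the curve.


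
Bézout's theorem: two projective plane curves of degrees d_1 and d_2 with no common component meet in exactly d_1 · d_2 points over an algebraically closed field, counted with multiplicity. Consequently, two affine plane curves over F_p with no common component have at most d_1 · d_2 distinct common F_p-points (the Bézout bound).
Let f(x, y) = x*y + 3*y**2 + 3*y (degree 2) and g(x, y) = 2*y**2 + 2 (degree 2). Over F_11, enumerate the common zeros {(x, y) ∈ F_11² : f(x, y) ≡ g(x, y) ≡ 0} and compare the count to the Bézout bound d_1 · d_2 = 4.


Common zeros: ∅; count = 0; Bézout bound = 4.

deg(f) = 2, deg(g) = 2, so Bézout bound = 4.
Scan x ∈ F_11. For each x, list the y ∈ F_11 with f(x, y) ≡ 0 and those with g(x, y) ≡ 0 (mod 11); the common zeros in that column are the intersection.
  x = 0: f ≡ 0 at y ∈ {0, 10}; g ≡ 0 at y ∈ ∅; common: ∅.
  x = 1: f ≡ 0 at y ∈ {0, 6}; g ≡ 0 at y ∈ ∅; common: ∅.
  x = 2: f ≡ 0 at y ∈ {0, 2}; g ≡ 0 at y ∈ ∅; common: ∅.
  x = 3: f ≡ 0 at y ∈ {0, 9}; g ≡ 0 at y ∈ ∅; common: ∅.
  x = 4: f ≡ 0 at y ∈ {0, 5}; g ≡ 0 at y ∈ ∅; common: ∅.
  x = 5: f ≡ 0 at y ∈ {0, 1}; g ≡ 0 at y ∈ ∅; common: ∅.
  x = 6: f ≡ 0 at y ∈ {0, 8}; g ≡ 0 at y ∈ ∅; common: ∅.
  x = 7: f ≡ 0 at y ∈ {0, 4}; g ≡ 0 at y ∈ ∅; common: ∅.
  x = 8: f ≡ 0 at y ∈ {0}; g ≡ 0 at y ∈ ∅; common: ∅.
  x = 9: f ≡ 0 at y ∈ {0, 7}; g ≡ 0 at y ∈ ∅; common: ∅.
  x = 10: f ≡ 0 at y ∈ {0, 3}; g ≡ 0 at y ∈ ∅; common: ∅.
Collecting: common zeros = ∅, so the count is 0.
Comparison with the Bézout bound: 0 ≤ 4 = deg(f)·deg(g), as expected for curves with no common component (the affine F_11-count falls short of the bound because intersections may lie at infinity, over extension fields, or carry multiplicity).


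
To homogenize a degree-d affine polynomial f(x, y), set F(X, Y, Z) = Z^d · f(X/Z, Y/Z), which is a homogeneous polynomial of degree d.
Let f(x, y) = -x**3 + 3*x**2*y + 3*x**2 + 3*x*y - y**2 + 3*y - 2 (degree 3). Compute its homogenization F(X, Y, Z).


F(X, Y, Z) = -X**3 + 3*X**2*Y + 3*X**2*Z + 3*X*Y*Z - Y**2*Z + 3*Y*Z**2 - 2*Z**3

deg(f) = 3.
Substitute x = X/Z, y = Y/Z into f, then multiply by Z^3.
  monomial -1·x^3·y^0 ↦ -1·X^3·Y^0·Z^0.
  monomial 3·x^2·y^1 ↦ 3·X^2·Y^1·Z^0.
  monomial 3·x^2·y^0 ↦ 3·X^2·Y^0·Z^1.
  monomial 3·x^1·y^1 ↦ 3·X^1·Y^1·Z^1.
  monomial -1·x^0·y^2 ↦ -1·X^0·Y^2·Z^1.
  monomial 3·x^0·y^1 ↦ 3·X^0·Y^1·Z^2.
  monomial -2·x^0·y^0 ↦ -2·X^0·Y^0·Z^3.
Collecting: F(X, Y, Z) = -X**3 + 3*X**2*Y + 3*X**2*Z + 3*X*Y*Z - Y**2*Z + 3*Y*Z**2 - 2*Z**3.


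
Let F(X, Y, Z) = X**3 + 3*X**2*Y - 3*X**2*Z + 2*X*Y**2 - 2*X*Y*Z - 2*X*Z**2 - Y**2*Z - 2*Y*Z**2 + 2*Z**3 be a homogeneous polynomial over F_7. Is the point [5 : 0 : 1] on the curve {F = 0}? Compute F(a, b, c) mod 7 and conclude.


F(5,0,1) ≡ 0 (mod 7); P is on the curve.

Evaluate F(5, 0, 1) term-by-term (mod 7).
  X**3 ↦ 1·125·1·1 = 125
  3*X**2*Y ↦ 3·25·0·1 = 0
  -3*X**2*Z ↦ -3·25·1·1 = -75
  2*X*Y**2 ↦ 2·5·0·1 = 0
  -2*X*Y*Z ↦ -2·5·0·1 = 0
  -2*X*Z**2 ↦ -2·5·1·1 = -10
  -Y**2*Z ↦ -1·1·0·1 = 0
  -2*Y*Z**2 ↦ -2·1·0·1 = 0
  2*Z**3 ↦ 2·1·1·1 = 2
Sum: F(5, 0, 1) = (125) + (0) + (-75) + (0) + (0) + (-10) + (0) + (0) + (2) = 42.
Reducing mod 7: 42 ≡ 0 (mod 7).
Since F(a, b, c) ≡ 0 (mod 7), P lies on the curve.
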